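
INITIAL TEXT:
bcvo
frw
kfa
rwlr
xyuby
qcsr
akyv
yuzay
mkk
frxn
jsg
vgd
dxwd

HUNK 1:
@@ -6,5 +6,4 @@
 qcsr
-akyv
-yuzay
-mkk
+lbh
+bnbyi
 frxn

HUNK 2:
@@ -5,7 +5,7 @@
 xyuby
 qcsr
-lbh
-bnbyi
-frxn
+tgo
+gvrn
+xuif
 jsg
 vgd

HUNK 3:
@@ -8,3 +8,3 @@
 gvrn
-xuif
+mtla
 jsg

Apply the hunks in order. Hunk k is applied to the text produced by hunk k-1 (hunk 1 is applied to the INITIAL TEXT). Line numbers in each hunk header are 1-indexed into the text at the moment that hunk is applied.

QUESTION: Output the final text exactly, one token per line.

Answer: bcvo
frw
kfa
rwlr
xyuby
qcsr
tgo
gvrn
mtla
jsg
vgd
dxwd

Derivation:
Hunk 1: at line 6 remove [akyv,yuzay,mkk] add [lbh,bnbyi] -> 12 lines: bcvo frw kfa rwlr xyuby qcsr lbh bnbyi frxn jsg vgd dxwd
Hunk 2: at line 5 remove [lbh,bnbyi,frxn] add [tgo,gvrn,xuif] -> 12 lines: bcvo frw kfa rwlr xyuby qcsr tgo gvrn xuif jsg vgd dxwd
Hunk 3: at line 8 remove [xuif] add [mtla] -> 12 lines: bcvo frw kfa rwlr xyuby qcsr tgo gvrn mtla jsg vgd dxwd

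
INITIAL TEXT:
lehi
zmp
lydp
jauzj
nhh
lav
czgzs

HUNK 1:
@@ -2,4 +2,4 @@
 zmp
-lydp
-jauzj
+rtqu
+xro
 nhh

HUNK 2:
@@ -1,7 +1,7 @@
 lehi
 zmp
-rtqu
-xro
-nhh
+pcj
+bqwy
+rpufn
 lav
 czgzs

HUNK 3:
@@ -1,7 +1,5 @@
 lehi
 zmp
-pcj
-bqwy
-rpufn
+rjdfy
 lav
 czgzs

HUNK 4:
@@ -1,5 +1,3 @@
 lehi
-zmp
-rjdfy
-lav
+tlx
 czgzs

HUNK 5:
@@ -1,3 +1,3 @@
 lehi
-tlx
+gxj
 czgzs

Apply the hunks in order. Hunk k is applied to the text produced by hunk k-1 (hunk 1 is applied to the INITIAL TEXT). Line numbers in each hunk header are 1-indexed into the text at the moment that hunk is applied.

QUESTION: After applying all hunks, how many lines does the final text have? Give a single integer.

Hunk 1: at line 2 remove [lydp,jauzj] add [rtqu,xro] -> 7 lines: lehi zmp rtqu xro nhh lav czgzs
Hunk 2: at line 1 remove [rtqu,xro,nhh] add [pcj,bqwy,rpufn] -> 7 lines: lehi zmp pcj bqwy rpufn lav czgzs
Hunk 3: at line 1 remove [pcj,bqwy,rpufn] add [rjdfy] -> 5 lines: lehi zmp rjdfy lav czgzs
Hunk 4: at line 1 remove [zmp,rjdfy,lav] add [tlx] -> 3 lines: lehi tlx czgzs
Hunk 5: at line 1 remove [tlx] add [gxj] -> 3 lines: lehi gxj czgzs
Final line count: 3

Answer: 3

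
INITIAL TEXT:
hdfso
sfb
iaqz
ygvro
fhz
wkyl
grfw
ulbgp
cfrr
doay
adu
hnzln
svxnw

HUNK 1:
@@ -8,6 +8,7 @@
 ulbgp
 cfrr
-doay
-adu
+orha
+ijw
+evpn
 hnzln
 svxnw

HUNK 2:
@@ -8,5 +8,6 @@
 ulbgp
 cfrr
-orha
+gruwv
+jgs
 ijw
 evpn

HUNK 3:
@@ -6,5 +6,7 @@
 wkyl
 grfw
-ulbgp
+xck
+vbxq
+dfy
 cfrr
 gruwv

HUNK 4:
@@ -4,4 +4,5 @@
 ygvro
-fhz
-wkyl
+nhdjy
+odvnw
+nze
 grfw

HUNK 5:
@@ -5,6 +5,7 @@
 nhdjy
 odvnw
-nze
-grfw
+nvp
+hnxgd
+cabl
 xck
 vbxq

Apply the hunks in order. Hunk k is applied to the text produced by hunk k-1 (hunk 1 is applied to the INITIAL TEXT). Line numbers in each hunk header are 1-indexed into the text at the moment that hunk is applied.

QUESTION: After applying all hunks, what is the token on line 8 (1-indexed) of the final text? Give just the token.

Hunk 1: at line 8 remove [doay,adu] add [orha,ijw,evpn] -> 14 lines: hdfso sfb iaqz ygvro fhz wkyl grfw ulbgp cfrr orha ijw evpn hnzln svxnw
Hunk 2: at line 8 remove [orha] add [gruwv,jgs] -> 15 lines: hdfso sfb iaqz ygvro fhz wkyl grfw ulbgp cfrr gruwv jgs ijw evpn hnzln svxnw
Hunk 3: at line 6 remove [ulbgp] add [xck,vbxq,dfy] -> 17 lines: hdfso sfb iaqz ygvro fhz wkyl grfw xck vbxq dfy cfrr gruwv jgs ijw evpn hnzln svxnw
Hunk 4: at line 4 remove [fhz,wkyl] add [nhdjy,odvnw,nze] -> 18 lines: hdfso sfb iaqz ygvro nhdjy odvnw nze grfw xck vbxq dfy cfrr gruwv jgs ijw evpn hnzln svxnw
Hunk 5: at line 5 remove [nze,grfw] add [nvp,hnxgd,cabl] -> 19 lines: hdfso sfb iaqz ygvro nhdjy odvnw nvp hnxgd cabl xck vbxq dfy cfrr gruwv jgs ijw evpn hnzln svxnw
Final line 8: hnxgd

Answer: hnxgd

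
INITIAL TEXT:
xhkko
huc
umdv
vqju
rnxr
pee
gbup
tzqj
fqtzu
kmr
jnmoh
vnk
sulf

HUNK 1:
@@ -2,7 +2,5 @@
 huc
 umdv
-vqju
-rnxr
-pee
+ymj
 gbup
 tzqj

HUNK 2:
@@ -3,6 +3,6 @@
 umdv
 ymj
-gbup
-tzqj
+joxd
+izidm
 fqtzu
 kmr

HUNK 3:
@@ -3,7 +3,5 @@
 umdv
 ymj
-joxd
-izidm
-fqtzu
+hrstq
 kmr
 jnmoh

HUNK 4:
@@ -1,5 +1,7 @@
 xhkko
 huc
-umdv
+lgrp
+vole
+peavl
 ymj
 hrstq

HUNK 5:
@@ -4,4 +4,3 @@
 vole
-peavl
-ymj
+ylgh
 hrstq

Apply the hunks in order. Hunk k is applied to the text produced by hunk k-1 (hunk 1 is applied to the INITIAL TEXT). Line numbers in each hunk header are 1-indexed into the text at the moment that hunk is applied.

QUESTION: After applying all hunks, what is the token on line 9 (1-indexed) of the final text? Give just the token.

Answer: vnk

Derivation:
Hunk 1: at line 2 remove [vqju,rnxr,pee] add [ymj] -> 11 lines: xhkko huc umdv ymj gbup tzqj fqtzu kmr jnmoh vnk sulf
Hunk 2: at line 3 remove [gbup,tzqj] add [joxd,izidm] -> 11 lines: xhkko huc umdv ymj joxd izidm fqtzu kmr jnmoh vnk sulf
Hunk 3: at line 3 remove [joxd,izidm,fqtzu] add [hrstq] -> 9 lines: xhkko huc umdv ymj hrstq kmr jnmoh vnk sulf
Hunk 4: at line 1 remove [umdv] add [lgrp,vole,peavl] -> 11 lines: xhkko huc lgrp vole peavl ymj hrstq kmr jnmoh vnk sulf
Hunk 5: at line 4 remove [peavl,ymj] add [ylgh] -> 10 lines: xhkko huc lgrp vole ylgh hrstq kmr jnmoh vnk sulf
Final line 9: vnk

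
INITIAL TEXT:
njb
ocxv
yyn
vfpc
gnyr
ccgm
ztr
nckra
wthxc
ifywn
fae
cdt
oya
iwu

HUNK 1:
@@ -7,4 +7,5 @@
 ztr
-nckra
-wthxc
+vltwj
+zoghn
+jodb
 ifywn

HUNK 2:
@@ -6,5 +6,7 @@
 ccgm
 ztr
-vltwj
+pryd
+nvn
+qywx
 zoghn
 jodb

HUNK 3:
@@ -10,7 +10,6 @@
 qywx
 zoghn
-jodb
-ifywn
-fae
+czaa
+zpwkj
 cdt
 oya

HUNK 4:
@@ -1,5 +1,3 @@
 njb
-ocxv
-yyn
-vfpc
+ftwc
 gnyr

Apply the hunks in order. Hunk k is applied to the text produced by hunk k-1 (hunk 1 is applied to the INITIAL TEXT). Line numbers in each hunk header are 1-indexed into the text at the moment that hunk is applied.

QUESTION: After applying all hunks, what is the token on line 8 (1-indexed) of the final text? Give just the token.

Hunk 1: at line 7 remove [nckra,wthxc] add [vltwj,zoghn,jodb] -> 15 lines: njb ocxv yyn vfpc gnyr ccgm ztr vltwj zoghn jodb ifywn fae cdt oya iwu
Hunk 2: at line 6 remove [vltwj] add [pryd,nvn,qywx] -> 17 lines: njb ocxv yyn vfpc gnyr ccgm ztr pryd nvn qywx zoghn jodb ifywn fae cdt oya iwu
Hunk 3: at line 10 remove [jodb,ifywn,fae] add [czaa,zpwkj] -> 16 lines: njb ocxv yyn vfpc gnyr ccgm ztr pryd nvn qywx zoghn czaa zpwkj cdt oya iwu
Hunk 4: at line 1 remove [ocxv,yyn,vfpc] add [ftwc] -> 14 lines: njb ftwc gnyr ccgm ztr pryd nvn qywx zoghn czaa zpwkj cdt oya iwu
Final line 8: qywx

Answer: qywx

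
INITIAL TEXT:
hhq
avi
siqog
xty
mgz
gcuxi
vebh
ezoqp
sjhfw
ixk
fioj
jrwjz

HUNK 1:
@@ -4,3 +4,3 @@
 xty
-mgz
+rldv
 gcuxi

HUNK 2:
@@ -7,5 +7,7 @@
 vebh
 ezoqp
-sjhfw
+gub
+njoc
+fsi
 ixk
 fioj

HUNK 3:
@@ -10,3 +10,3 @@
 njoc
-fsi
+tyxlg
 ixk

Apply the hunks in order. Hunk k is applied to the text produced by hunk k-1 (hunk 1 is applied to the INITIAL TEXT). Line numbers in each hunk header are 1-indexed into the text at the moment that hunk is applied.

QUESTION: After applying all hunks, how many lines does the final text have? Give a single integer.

Hunk 1: at line 4 remove [mgz] add [rldv] -> 12 lines: hhq avi siqog xty rldv gcuxi vebh ezoqp sjhfw ixk fioj jrwjz
Hunk 2: at line 7 remove [sjhfw] add [gub,njoc,fsi] -> 14 lines: hhq avi siqog xty rldv gcuxi vebh ezoqp gub njoc fsi ixk fioj jrwjz
Hunk 3: at line 10 remove [fsi] add [tyxlg] -> 14 lines: hhq avi siqog xty rldv gcuxi vebh ezoqp gub njoc tyxlg ixk fioj jrwjz
Final line count: 14

Answer: 14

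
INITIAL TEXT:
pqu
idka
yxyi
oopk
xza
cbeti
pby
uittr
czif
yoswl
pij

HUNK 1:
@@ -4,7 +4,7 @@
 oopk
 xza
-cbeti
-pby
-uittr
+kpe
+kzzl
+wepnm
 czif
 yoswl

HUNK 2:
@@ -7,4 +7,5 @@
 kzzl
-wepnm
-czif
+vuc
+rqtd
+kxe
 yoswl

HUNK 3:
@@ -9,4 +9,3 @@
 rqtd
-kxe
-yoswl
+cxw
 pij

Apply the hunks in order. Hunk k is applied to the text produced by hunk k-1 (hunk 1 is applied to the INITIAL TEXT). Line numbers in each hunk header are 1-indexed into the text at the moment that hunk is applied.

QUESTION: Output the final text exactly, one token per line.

Answer: pqu
idka
yxyi
oopk
xza
kpe
kzzl
vuc
rqtd
cxw
pij

Derivation:
Hunk 1: at line 4 remove [cbeti,pby,uittr] add [kpe,kzzl,wepnm] -> 11 lines: pqu idka yxyi oopk xza kpe kzzl wepnm czif yoswl pij
Hunk 2: at line 7 remove [wepnm,czif] add [vuc,rqtd,kxe] -> 12 lines: pqu idka yxyi oopk xza kpe kzzl vuc rqtd kxe yoswl pij
Hunk 3: at line 9 remove [kxe,yoswl] add [cxw] -> 11 lines: pqu idka yxyi oopk xza kpe kzzl vuc rqtd cxw pij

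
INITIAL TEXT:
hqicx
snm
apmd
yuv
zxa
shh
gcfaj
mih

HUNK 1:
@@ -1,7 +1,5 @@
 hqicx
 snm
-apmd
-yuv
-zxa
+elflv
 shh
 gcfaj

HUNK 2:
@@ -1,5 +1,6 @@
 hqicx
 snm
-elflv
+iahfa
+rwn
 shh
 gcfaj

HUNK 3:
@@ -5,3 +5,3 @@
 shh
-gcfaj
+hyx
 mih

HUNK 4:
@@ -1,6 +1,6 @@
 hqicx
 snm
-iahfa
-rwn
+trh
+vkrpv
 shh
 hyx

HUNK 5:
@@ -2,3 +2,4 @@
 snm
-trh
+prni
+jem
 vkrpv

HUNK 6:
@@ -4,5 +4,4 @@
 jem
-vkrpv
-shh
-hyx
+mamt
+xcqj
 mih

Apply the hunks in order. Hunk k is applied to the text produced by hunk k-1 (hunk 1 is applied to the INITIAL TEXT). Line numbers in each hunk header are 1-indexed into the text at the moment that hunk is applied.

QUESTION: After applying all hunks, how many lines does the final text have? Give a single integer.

Hunk 1: at line 1 remove [apmd,yuv,zxa] add [elflv] -> 6 lines: hqicx snm elflv shh gcfaj mih
Hunk 2: at line 1 remove [elflv] add [iahfa,rwn] -> 7 lines: hqicx snm iahfa rwn shh gcfaj mih
Hunk 3: at line 5 remove [gcfaj] add [hyx] -> 7 lines: hqicx snm iahfa rwn shh hyx mih
Hunk 4: at line 1 remove [iahfa,rwn] add [trh,vkrpv] -> 7 lines: hqicx snm trh vkrpv shh hyx mih
Hunk 5: at line 2 remove [trh] add [prni,jem] -> 8 lines: hqicx snm prni jem vkrpv shh hyx mih
Hunk 6: at line 4 remove [vkrpv,shh,hyx] add [mamt,xcqj] -> 7 lines: hqicx snm prni jem mamt xcqj mih
Final line count: 7

Answer: 7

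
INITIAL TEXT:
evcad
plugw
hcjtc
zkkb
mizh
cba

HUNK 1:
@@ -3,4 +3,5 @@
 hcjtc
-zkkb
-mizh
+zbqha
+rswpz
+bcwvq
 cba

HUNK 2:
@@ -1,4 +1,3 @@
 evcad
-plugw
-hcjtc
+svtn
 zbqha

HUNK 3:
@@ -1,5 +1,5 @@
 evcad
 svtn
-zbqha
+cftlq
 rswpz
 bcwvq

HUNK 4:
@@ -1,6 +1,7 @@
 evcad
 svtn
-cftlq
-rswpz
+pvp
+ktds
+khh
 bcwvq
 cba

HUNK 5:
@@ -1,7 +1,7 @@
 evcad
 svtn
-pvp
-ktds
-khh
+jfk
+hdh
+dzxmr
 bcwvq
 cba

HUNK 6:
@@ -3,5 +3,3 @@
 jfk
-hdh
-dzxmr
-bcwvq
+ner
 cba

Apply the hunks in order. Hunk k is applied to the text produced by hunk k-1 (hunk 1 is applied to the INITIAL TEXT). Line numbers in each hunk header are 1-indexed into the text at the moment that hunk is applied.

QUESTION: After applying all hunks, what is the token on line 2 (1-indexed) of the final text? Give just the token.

Hunk 1: at line 3 remove [zkkb,mizh] add [zbqha,rswpz,bcwvq] -> 7 lines: evcad plugw hcjtc zbqha rswpz bcwvq cba
Hunk 2: at line 1 remove [plugw,hcjtc] add [svtn] -> 6 lines: evcad svtn zbqha rswpz bcwvq cba
Hunk 3: at line 1 remove [zbqha] add [cftlq] -> 6 lines: evcad svtn cftlq rswpz bcwvq cba
Hunk 4: at line 1 remove [cftlq,rswpz] add [pvp,ktds,khh] -> 7 lines: evcad svtn pvp ktds khh bcwvq cba
Hunk 5: at line 1 remove [pvp,ktds,khh] add [jfk,hdh,dzxmr] -> 7 lines: evcad svtn jfk hdh dzxmr bcwvq cba
Hunk 6: at line 3 remove [hdh,dzxmr,bcwvq] add [ner] -> 5 lines: evcad svtn jfk ner cba
Final line 2: svtn

Answer: svtn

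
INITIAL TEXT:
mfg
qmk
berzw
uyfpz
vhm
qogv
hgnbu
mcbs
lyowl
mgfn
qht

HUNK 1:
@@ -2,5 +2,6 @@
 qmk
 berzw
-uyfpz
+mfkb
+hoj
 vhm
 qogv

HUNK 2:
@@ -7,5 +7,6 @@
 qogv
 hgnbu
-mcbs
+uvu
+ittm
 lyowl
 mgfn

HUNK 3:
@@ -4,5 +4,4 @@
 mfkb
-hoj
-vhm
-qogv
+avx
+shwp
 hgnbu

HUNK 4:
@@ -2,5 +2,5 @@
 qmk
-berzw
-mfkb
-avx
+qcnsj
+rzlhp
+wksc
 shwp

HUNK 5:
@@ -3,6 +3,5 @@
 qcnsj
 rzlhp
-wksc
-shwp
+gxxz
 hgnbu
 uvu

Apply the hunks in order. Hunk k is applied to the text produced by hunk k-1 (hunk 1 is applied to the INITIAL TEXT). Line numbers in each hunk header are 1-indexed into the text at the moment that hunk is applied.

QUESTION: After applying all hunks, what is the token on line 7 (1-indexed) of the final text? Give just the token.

Answer: uvu

Derivation:
Hunk 1: at line 2 remove [uyfpz] add [mfkb,hoj] -> 12 lines: mfg qmk berzw mfkb hoj vhm qogv hgnbu mcbs lyowl mgfn qht
Hunk 2: at line 7 remove [mcbs] add [uvu,ittm] -> 13 lines: mfg qmk berzw mfkb hoj vhm qogv hgnbu uvu ittm lyowl mgfn qht
Hunk 3: at line 4 remove [hoj,vhm,qogv] add [avx,shwp] -> 12 lines: mfg qmk berzw mfkb avx shwp hgnbu uvu ittm lyowl mgfn qht
Hunk 4: at line 2 remove [berzw,mfkb,avx] add [qcnsj,rzlhp,wksc] -> 12 lines: mfg qmk qcnsj rzlhp wksc shwp hgnbu uvu ittm lyowl mgfn qht
Hunk 5: at line 3 remove [wksc,shwp] add [gxxz] -> 11 lines: mfg qmk qcnsj rzlhp gxxz hgnbu uvu ittm lyowl mgfn qht
Final line 7: uvu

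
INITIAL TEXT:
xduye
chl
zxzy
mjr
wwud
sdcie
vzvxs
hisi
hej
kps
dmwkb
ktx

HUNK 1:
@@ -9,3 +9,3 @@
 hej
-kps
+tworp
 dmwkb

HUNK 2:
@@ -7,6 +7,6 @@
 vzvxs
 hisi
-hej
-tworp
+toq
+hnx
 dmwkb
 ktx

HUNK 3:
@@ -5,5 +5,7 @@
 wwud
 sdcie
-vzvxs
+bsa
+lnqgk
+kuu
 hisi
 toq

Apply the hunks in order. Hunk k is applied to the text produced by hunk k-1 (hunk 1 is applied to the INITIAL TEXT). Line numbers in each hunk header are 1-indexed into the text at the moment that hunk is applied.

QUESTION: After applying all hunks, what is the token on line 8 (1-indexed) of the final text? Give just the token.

Answer: lnqgk

Derivation:
Hunk 1: at line 9 remove [kps] add [tworp] -> 12 lines: xduye chl zxzy mjr wwud sdcie vzvxs hisi hej tworp dmwkb ktx
Hunk 2: at line 7 remove [hej,tworp] add [toq,hnx] -> 12 lines: xduye chl zxzy mjr wwud sdcie vzvxs hisi toq hnx dmwkb ktx
Hunk 3: at line 5 remove [vzvxs] add [bsa,lnqgk,kuu] -> 14 lines: xduye chl zxzy mjr wwud sdcie bsa lnqgk kuu hisi toq hnx dmwkb ktx
Final line 8: lnqgk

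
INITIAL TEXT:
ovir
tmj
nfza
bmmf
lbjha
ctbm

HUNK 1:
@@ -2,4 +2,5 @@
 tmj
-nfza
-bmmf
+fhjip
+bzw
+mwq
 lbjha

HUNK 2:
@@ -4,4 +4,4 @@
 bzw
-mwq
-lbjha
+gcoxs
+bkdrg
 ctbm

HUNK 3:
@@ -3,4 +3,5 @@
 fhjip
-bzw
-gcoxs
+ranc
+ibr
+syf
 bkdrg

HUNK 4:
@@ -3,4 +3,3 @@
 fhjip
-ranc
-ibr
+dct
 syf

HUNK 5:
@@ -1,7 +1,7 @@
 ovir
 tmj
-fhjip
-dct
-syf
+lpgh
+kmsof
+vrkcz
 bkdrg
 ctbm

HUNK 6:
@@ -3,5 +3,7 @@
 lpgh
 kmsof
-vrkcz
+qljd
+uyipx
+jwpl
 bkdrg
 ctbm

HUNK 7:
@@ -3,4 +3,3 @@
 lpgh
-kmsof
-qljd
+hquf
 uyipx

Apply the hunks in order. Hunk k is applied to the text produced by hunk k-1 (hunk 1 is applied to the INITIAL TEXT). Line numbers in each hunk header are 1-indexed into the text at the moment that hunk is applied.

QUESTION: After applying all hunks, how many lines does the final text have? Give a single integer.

Hunk 1: at line 2 remove [nfza,bmmf] add [fhjip,bzw,mwq] -> 7 lines: ovir tmj fhjip bzw mwq lbjha ctbm
Hunk 2: at line 4 remove [mwq,lbjha] add [gcoxs,bkdrg] -> 7 lines: ovir tmj fhjip bzw gcoxs bkdrg ctbm
Hunk 3: at line 3 remove [bzw,gcoxs] add [ranc,ibr,syf] -> 8 lines: ovir tmj fhjip ranc ibr syf bkdrg ctbm
Hunk 4: at line 3 remove [ranc,ibr] add [dct] -> 7 lines: ovir tmj fhjip dct syf bkdrg ctbm
Hunk 5: at line 1 remove [fhjip,dct,syf] add [lpgh,kmsof,vrkcz] -> 7 lines: ovir tmj lpgh kmsof vrkcz bkdrg ctbm
Hunk 6: at line 3 remove [vrkcz] add [qljd,uyipx,jwpl] -> 9 lines: ovir tmj lpgh kmsof qljd uyipx jwpl bkdrg ctbm
Hunk 7: at line 3 remove [kmsof,qljd] add [hquf] -> 8 lines: ovir tmj lpgh hquf uyipx jwpl bkdrg ctbm
Final line count: 8

Answer: 8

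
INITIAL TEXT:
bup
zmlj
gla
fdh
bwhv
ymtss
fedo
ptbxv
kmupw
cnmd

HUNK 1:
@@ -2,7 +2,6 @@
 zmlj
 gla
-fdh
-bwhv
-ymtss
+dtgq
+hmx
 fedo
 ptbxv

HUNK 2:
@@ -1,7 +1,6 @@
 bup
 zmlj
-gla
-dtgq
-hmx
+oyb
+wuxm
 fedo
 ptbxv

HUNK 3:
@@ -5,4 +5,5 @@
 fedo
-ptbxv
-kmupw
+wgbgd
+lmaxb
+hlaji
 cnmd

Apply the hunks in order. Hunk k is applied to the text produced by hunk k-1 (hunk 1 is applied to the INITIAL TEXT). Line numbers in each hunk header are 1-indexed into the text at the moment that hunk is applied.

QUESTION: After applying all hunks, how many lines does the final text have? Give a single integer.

Hunk 1: at line 2 remove [fdh,bwhv,ymtss] add [dtgq,hmx] -> 9 lines: bup zmlj gla dtgq hmx fedo ptbxv kmupw cnmd
Hunk 2: at line 1 remove [gla,dtgq,hmx] add [oyb,wuxm] -> 8 lines: bup zmlj oyb wuxm fedo ptbxv kmupw cnmd
Hunk 3: at line 5 remove [ptbxv,kmupw] add [wgbgd,lmaxb,hlaji] -> 9 lines: bup zmlj oyb wuxm fedo wgbgd lmaxb hlaji cnmd
Final line count: 9

Answer: 9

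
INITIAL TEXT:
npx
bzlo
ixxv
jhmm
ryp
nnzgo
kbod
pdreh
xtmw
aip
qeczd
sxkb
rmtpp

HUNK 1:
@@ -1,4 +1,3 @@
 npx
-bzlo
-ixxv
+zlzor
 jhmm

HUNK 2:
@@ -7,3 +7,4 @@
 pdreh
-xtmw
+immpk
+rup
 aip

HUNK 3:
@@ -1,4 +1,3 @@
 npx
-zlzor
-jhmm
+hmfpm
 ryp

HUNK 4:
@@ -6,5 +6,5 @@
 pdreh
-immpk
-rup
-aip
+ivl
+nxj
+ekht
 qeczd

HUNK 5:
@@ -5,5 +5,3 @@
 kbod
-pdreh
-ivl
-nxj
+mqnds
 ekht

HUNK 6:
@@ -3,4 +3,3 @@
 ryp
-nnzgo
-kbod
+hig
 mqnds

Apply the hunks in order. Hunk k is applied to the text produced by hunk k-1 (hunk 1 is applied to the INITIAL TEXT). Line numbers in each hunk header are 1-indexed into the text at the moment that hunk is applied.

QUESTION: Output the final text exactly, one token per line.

Hunk 1: at line 1 remove [bzlo,ixxv] add [zlzor] -> 12 lines: npx zlzor jhmm ryp nnzgo kbod pdreh xtmw aip qeczd sxkb rmtpp
Hunk 2: at line 7 remove [xtmw] add [immpk,rup] -> 13 lines: npx zlzor jhmm ryp nnzgo kbod pdreh immpk rup aip qeczd sxkb rmtpp
Hunk 3: at line 1 remove [zlzor,jhmm] add [hmfpm] -> 12 lines: npx hmfpm ryp nnzgo kbod pdreh immpk rup aip qeczd sxkb rmtpp
Hunk 4: at line 6 remove [immpk,rup,aip] add [ivl,nxj,ekht] -> 12 lines: npx hmfpm ryp nnzgo kbod pdreh ivl nxj ekht qeczd sxkb rmtpp
Hunk 5: at line 5 remove [pdreh,ivl,nxj] add [mqnds] -> 10 lines: npx hmfpm ryp nnzgo kbod mqnds ekht qeczd sxkb rmtpp
Hunk 6: at line 3 remove [nnzgo,kbod] add [hig] -> 9 lines: npx hmfpm ryp hig mqnds ekht qeczd sxkb rmtpp

Answer: npx
hmfpm
ryp
hig
mqnds
ekht
qeczd
sxkb
rmtpp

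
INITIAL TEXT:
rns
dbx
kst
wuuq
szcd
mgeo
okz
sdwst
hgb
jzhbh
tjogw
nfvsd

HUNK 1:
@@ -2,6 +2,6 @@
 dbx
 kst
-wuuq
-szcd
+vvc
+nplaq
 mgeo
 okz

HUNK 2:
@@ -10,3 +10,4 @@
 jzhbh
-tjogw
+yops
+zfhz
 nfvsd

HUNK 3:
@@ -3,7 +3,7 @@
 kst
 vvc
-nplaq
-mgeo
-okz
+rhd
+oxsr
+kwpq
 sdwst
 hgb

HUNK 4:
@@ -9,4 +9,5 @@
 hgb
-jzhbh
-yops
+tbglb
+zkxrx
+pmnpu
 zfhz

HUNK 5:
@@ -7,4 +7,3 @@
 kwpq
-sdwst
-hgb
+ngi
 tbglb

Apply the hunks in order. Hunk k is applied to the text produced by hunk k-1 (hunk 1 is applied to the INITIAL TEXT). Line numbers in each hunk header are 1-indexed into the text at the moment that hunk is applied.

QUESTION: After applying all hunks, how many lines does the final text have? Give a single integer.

Hunk 1: at line 2 remove [wuuq,szcd] add [vvc,nplaq] -> 12 lines: rns dbx kst vvc nplaq mgeo okz sdwst hgb jzhbh tjogw nfvsd
Hunk 2: at line 10 remove [tjogw] add [yops,zfhz] -> 13 lines: rns dbx kst vvc nplaq mgeo okz sdwst hgb jzhbh yops zfhz nfvsd
Hunk 3: at line 3 remove [nplaq,mgeo,okz] add [rhd,oxsr,kwpq] -> 13 lines: rns dbx kst vvc rhd oxsr kwpq sdwst hgb jzhbh yops zfhz nfvsd
Hunk 4: at line 9 remove [jzhbh,yops] add [tbglb,zkxrx,pmnpu] -> 14 lines: rns dbx kst vvc rhd oxsr kwpq sdwst hgb tbglb zkxrx pmnpu zfhz nfvsd
Hunk 5: at line 7 remove [sdwst,hgb] add [ngi] -> 13 lines: rns dbx kst vvc rhd oxsr kwpq ngi tbglb zkxrx pmnpu zfhz nfvsd
Final line count: 13

Answer: 13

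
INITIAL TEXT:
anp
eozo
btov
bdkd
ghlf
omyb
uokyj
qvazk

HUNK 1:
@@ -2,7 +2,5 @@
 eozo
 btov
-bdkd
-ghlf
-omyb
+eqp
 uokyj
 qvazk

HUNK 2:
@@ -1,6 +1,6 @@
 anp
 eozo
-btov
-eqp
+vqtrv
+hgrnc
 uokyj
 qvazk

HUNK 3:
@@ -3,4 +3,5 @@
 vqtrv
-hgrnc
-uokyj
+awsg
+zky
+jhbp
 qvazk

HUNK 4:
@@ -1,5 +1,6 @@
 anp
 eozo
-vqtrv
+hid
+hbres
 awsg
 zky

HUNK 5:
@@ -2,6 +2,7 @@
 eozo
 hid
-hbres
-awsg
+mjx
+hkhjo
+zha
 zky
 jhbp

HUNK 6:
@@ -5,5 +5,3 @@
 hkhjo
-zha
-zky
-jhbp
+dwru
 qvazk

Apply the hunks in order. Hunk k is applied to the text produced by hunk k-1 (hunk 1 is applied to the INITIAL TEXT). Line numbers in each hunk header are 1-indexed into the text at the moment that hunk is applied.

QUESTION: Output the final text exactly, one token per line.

Answer: anp
eozo
hid
mjx
hkhjo
dwru
qvazk

Derivation:
Hunk 1: at line 2 remove [bdkd,ghlf,omyb] add [eqp] -> 6 lines: anp eozo btov eqp uokyj qvazk
Hunk 2: at line 1 remove [btov,eqp] add [vqtrv,hgrnc] -> 6 lines: anp eozo vqtrv hgrnc uokyj qvazk
Hunk 3: at line 3 remove [hgrnc,uokyj] add [awsg,zky,jhbp] -> 7 lines: anp eozo vqtrv awsg zky jhbp qvazk
Hunk 4: at line 1 remove [vqtrv] add [hid,hbres] -> 8 lines: anp eozo hid hbres awsg zky jhbp qvazk
Hunk 5: at line 2 remove [hbres,awsg] add [mjx,hkhjo,zha] -> 9 lines: anp eozo hid mjx hkhjo zha zky jhbp qvazk
Hunk 6: at line 5 remove [zha,zky,jhbp] add [dwru] -> 7 lines: anp eozo hid mjx hkhjo dwru qvazk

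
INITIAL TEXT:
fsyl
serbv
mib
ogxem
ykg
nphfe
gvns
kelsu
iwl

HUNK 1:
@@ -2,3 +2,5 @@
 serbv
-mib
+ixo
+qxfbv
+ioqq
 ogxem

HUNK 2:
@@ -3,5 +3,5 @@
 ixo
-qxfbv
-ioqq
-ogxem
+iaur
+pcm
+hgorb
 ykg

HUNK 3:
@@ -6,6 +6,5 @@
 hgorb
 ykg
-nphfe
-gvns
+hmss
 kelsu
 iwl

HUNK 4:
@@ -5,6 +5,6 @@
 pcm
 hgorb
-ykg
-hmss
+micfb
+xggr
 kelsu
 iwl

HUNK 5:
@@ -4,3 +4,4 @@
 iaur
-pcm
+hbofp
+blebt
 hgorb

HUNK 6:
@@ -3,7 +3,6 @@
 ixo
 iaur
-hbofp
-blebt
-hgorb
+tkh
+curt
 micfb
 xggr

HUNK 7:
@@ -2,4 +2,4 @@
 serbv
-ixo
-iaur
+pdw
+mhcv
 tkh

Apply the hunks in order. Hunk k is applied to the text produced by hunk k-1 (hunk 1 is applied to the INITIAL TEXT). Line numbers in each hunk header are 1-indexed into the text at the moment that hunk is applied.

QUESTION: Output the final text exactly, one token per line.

Hunk 1: at line 2 remove [mib] add [ixo,qxfbv,ioqq] -> 11 lines: fsyl serbv ixo qxfbv ioqq ogxem ykg nphfe gvns kelsu iwl
Hunk 2: at line 3 remove [qxfbv,ioqq,ogxem] add [iaur,pcm,hgorb] -> 11 lines: fsyl serbv ixo iaur pcm hgorb ykg nphfe gvns kelsu iwl
Hunk 3: at line 6 remove [nphfe,gvns] add [hmss] -> 10 lines: fsyl serbv ixo iaur pcm hgorb ykg hmss kelsu iwl
Hunk 4: at line 5 remove [ykg,hmss] add [micfb,xggr] -> 10 lines: fsyl serbv ixo iaur pcm hgorb micfb xggr kelsu iwl
Hunk 5: at line 4 remove [pcm] add [hbofp,blebt] -> 11 lines: fsyl serbv ixo iaur hbofp blebt hgorb micfb xggr kelsu iwl
Hunk 6: at line 3 remove [hbofp,blebt,hgorb] add [tkh,curt] -> 10 lines: fsyl serbv ixo iaur tkh curt micfb xggr kelsu iwl
Hunk 7: at line 2 remove [ixo,iaur] add [pdw,mhcv] -> 10 lines: fsyl serbv pdw mhcv tkh curt micfb xggr kelsu iwl

Answer: fsyl
serbv
pdw
mhcv
tkh
curt
micfb
xggr
kelsu
iwl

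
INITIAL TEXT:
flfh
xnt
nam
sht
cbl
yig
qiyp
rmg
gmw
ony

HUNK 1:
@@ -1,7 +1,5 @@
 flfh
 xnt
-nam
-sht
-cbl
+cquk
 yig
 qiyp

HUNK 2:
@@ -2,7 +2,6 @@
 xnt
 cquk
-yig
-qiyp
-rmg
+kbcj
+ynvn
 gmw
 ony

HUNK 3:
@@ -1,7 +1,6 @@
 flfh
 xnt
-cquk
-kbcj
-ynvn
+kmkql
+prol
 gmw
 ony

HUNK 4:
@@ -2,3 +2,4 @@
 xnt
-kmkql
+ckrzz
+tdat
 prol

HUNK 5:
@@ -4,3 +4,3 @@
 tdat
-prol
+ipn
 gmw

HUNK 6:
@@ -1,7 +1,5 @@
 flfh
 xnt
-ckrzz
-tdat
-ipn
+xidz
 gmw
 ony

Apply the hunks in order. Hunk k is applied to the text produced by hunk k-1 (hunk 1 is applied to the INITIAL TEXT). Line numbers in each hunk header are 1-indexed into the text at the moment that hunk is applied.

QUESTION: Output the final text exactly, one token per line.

Answer: flfh
xnt
xidz
gmw
ony

Derivation:
Hunk 1: at line 1 remove [nam,sht,cbl] add [cquk] -> 8 lines: flfh xnt cquk yig qiyp rmg gmw ony
Hunk 2: at line 2 remove [yig,qiyp,rmg] add [kbcj,ynvn] -> 7 lines: flfh xnt cquk kbcj ynvn gmw ony
Hunk 3: at line 1 remove [cquk,kbcj,ynvn] add [kmkql,prol] -> 6 lines: flfh xnt kmkql prol gmw ony
Hunk 4: at line 2 remove [kmkql] add [ckrzz,tdat] -> 7 lines: flfh xnt ckrzz tdat prol gmw ony
Hunk 5: at line 4 remove [prol] add [ipn] -> 7 lines: flfh xnt ckrzz tdat ipn gmw ony
Hunk 6: at line 1 remove [ckrzz,tdat,ipn] add [xidz] -> 5 lines: flfh xnt xidz gmw ony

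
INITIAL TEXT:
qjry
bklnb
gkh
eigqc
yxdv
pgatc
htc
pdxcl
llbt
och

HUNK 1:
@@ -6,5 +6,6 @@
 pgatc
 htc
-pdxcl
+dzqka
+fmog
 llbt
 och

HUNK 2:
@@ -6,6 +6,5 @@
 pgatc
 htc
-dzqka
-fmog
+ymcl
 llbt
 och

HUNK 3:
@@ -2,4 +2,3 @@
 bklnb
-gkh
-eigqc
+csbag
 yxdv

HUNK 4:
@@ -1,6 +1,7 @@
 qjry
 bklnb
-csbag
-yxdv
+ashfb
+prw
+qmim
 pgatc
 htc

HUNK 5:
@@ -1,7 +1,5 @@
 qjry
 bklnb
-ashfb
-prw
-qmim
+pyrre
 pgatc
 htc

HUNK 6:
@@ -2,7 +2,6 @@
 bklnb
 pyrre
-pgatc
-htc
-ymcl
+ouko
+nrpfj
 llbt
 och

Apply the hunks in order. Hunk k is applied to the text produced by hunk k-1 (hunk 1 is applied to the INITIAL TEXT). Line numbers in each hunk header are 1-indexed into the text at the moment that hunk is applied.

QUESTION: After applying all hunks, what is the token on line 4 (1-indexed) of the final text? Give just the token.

Answer: ouko

Derivation:
Hunk 1: at line 6 remove [pdxcl] add [dzqka,fmog] -> 11 lines: qjry bklnb gkh eigqc yxdv pgatc htc dzqka fmog llbt och
Hunk 2: at line 6 remove [dzqka,fmog] add [ymcl] -> 10 lines: qjry bklnb gkh eigqc yxdv pgatc htc ymcl llbt och
Hunk 3: at line 2 remove [gkh,eigqc] add [csbag] -> 9 lines: qjry bklnb csbag yxdv pgatc htc ymcl llbt och
Hunk 4: at line 1 remove [csbag,yxdv] add [ashfb,prw,qmim] -> 10 lines: qjry bklnb ashfb prw qmim pgatc htc ymcl llbt och
Hunk 5: at line 1 remove [ashfb,prw,qmim] add [pyrre] -> 8 lines: qjry bklnb pyrre pgatc htc ymcl llbt och
Hunk 6: at line 2 remove [pgatc,htc,ymcl] add [ouko,nrpfj] -> 7 lines: qjry bklnb pyrre ouko nrpfj llbt och
Final line 4: ouko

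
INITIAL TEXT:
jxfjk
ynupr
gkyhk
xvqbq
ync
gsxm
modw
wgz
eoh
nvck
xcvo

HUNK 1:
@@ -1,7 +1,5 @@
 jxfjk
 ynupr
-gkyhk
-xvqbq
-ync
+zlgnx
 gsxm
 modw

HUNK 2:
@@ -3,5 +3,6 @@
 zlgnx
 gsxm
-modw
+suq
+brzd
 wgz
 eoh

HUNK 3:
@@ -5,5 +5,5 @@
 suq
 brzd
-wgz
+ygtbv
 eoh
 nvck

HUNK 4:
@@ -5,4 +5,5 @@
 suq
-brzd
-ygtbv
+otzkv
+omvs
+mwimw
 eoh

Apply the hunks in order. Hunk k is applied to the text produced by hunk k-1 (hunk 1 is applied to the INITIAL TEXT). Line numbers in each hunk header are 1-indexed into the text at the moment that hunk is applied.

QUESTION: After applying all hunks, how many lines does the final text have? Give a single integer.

Hunk 1: at line 1 remove [gkyhk,xvqbq,ync] add [zlgnx] -> 9 lines: jxfjk ynupr zlgnx gsxm modw wgz eoh nvck xcvo
Hunk 2: at line 3 remove [modw] add [suq,brzd] -> 10 lines: jxfjk ynupr zlgnx gsxm suq brzd wgz eoh nvck xcvo
Hunk 3: at line 5 remove [wgz] add [ygtbv] -> 10 lines: jxfjk ynupr zlgnx gsxm suq brzd ygtbv eoh nvck xcvo
Hunk 4: at line 5 remove [brzd,ygtbv] add [otzkv,omvs,mwimw] -> 11 lines: jxfjk ynupr zlgnx gsxm suq otzkv omvs mwimw eoh nvck xcvo
Final line count: 11

Answer: 11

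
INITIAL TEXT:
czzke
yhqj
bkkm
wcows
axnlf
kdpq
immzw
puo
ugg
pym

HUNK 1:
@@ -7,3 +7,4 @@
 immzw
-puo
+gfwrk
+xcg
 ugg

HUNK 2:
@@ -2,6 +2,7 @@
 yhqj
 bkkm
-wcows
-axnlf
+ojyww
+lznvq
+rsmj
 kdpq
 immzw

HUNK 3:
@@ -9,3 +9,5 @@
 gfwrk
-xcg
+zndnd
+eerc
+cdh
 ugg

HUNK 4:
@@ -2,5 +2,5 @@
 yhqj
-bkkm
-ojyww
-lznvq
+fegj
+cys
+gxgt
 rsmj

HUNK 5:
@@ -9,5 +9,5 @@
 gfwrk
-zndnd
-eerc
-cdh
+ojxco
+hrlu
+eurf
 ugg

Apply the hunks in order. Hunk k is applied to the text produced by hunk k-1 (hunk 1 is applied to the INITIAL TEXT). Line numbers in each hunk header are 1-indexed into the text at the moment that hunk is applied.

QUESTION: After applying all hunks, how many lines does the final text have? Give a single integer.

Answer: 14

Derivation:
Hunk 1: at line 7 remove [puo] add [gfwrk,xcg] -> 11 lines: czzke yhqj bkkm wcows axnlf kdpq immzw gfwrk xcg ugg pym
Hunk 2: at line 2 remove [wcows,axnlf] add [ojyww,lznvq,rsmj] -> 12 lines: czzke yhqj bkkm ojyww lznvq rsmj kdpq immzw gfwrk xcg ugg pym
Hunk 3: at line 9 remove [xcg] add [zndnd,eerc,cdh] -> 14 lines: czzke yhqj bkkm ojyww lznvq rsmj kdpq immzw gfwrk zndnd eerc cdh ugg pym
Hunk 4: at line 2 remove [bkkm,ojyww,lznvq] add [fegj,cys,gxgt] -> 14 lines: czzke yhqj fegj cys gxgt rsmj kdpq immzw gfwrk zndnd eerc cdh ugg pym
Hunk 5: at line 9 remove [zndnd,eerc,cdh] add [ojxco,hrlu,eurf] -> 14 lines: czzke yhqj fegj cys gxgt rsmj kdpq immzw gfwrk ojxco hrlu eurf ugg pym
Final line count: 14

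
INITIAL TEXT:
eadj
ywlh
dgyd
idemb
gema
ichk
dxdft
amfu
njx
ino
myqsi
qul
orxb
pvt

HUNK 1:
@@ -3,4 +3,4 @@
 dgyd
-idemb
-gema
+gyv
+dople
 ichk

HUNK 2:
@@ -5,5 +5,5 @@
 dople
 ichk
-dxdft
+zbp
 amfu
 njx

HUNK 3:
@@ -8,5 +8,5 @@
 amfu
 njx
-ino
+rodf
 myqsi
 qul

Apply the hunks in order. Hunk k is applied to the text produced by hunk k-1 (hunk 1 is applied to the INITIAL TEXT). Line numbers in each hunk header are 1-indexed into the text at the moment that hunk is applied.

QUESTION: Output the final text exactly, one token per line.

Hunk 1: at line 3 remove [idemb,gema] add [gyv,dople] -> 14 lines: eadj ywlh dgyd gyv dople ichk dxdft amfu njx ino myqsi qul orxb pvt
Hunk 2: at line 5 remove [dxdft] add [zbp] -> 14 lines: eadj ywlh dgyd gyv dople ichk zbp amfu njx ino myqsi qul orxb pvt
Hunk 3: at line 8 remove [ino] add [rodf] -> 14 lines: eadj ywlh dgyd gyv dople ichk zbp amfu njx rodf myqsi qul orxb pvt

Answer: eadj
ywlh
dgyd
gyv
dople
ichk
zbp
amfu
njx
rodf
myqsi
qul
orxb
pvt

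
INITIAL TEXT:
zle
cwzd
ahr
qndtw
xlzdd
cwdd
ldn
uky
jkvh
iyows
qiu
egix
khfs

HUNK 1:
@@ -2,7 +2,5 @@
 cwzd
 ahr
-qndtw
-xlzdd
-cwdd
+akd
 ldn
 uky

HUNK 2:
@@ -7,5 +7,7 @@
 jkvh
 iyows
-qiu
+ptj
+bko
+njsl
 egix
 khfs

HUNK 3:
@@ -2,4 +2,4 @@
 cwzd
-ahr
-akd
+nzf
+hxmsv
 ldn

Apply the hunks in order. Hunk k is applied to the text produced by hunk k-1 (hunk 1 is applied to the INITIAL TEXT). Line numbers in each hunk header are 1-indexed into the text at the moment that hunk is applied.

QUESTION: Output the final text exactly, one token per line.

Hunk 1: at line 2 remove [qndtw,xlzdd,cwdd] add [akd] -> 11 lines: zle cwzd ahr akd ldn uky jkvh iyows qiu egix khfs
Hunk 2: at line 7 remove [qiu] add [ptj,bko,njsl] -> 13 lines: zle cwzd ahr akd ldn uky jkvh iyows ptj bko njsl egix khfs
Hunk 3: at line 2 remove [ahr,akd] add [nzf,hxmsv] -> 13 lines: zle cwzd nzf hxmsv ldn uky jkvh iyows ptj bko njsl egix khfs

Answer: zle
cwzd
nzf
hxmsv
ldn
uky
jkvh
iyows
ptj
bko
njsl
egix
khfs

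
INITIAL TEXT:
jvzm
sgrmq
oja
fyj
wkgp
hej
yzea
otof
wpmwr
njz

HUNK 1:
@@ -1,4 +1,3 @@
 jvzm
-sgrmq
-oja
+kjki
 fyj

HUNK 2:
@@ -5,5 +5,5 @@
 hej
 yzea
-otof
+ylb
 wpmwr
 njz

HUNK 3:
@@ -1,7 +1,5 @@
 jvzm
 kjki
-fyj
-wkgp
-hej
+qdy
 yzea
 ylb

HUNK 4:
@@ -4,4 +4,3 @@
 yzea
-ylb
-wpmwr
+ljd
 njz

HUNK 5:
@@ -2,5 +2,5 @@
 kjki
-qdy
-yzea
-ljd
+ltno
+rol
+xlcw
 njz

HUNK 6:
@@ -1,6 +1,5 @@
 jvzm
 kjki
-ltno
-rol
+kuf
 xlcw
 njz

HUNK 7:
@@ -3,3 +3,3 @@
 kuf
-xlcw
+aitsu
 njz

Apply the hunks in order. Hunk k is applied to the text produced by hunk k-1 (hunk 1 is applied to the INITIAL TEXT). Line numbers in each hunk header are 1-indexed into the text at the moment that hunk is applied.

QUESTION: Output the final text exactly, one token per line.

Hunk 1: at line 1 remove [sgrmq,oja] add [kjki] -> 9 lines: jvzm kjki fyj wkgp hej yzea otof wpmwr njz
Hunk 2: at line 5 remove [otof] add [ylb] -> 9 lines: jvzm kjki fyj wkgp hej yzea ylb wpmwr njz
Hunk 3: at line 1 remove [fyj,wkgp,hej] add [qdy] -> 7 lines: jvzm kjki qdy yzea ylb wpmwr njz
Hunk 4: at line 4 remove [ylb,wpmwr] add [ljd] -> 6 lines: jvzm kjki qdy yzea ljd njz
Hunk 5: at line 2 remove [qdy,yzea,ljd] add [ltno,rol,xlcw] -> 6 lines: jvzm kjki ltno rol xlcw njz
Hunk 6: at line 1 remove [ltno,rol] add [kuf] -> 5 lines: jvzm kjki kuf xlcw njz
Hunk 7: at line 3 remove [xlcw] add [aitsu] -> 5 lines: jvzm kjki kuf aitsu njz

Answer: jvzm
kjki
kuf
aitsu
njz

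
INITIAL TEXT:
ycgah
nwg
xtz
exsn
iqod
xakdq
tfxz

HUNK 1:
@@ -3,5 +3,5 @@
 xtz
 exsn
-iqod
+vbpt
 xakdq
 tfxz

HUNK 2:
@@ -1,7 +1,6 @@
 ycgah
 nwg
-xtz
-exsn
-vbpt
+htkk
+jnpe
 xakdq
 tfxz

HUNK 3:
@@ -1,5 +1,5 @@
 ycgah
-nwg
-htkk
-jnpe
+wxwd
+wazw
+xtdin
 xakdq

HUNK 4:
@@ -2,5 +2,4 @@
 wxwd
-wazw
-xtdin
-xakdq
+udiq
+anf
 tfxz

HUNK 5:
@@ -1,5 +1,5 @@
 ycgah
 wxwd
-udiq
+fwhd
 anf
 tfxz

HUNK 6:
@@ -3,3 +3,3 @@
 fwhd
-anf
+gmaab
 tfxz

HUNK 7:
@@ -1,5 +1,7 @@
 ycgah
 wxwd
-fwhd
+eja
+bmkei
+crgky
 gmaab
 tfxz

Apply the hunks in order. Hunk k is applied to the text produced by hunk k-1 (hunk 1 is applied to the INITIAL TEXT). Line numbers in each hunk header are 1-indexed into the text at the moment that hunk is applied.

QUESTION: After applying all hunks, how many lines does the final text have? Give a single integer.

Hunk 1: at line 3 remove [iqod] add [vbpt] -> 7 lines: ycgah nwg xtz exsn vbpt xakdq tfxz
Hunk 2: at line 1 remove [xtz,exsn,vbpt] add [htkk,jnpe] -> 6 lines: ycgah nwg htkk jnpe xakdq tfxz
Hunk 3: at line 1 remove [nwg,htkk,jnpe] add [wxwd,wazw,xtdin] -> 6 lines: ycgah wxwd wazw xtdin xakdq tfxz
Hunk 4: at line 2 remove [wazw,xtdin,xakdq] add [udiq,anf] -> 5 lines: ycgah wxwd udiq anf tfxz
Hunk 5: at line 1 remove [udiq] add [fwhd] -> 5 lines: ycgah wxwd fwhd anf tfxz
Hunk 6: at line 3 remove [anf] add [gmaab] -> 5 lines: ycgah wxwd fwhd gmaab tfxz
Hunk 7: at line 1 remove [fwhd] add [eja,bmkei,crgky] -> 7 lines: ycgah wxwd eja bmkei crgky gmaab tfxz
Final line count: 7

Answer: 7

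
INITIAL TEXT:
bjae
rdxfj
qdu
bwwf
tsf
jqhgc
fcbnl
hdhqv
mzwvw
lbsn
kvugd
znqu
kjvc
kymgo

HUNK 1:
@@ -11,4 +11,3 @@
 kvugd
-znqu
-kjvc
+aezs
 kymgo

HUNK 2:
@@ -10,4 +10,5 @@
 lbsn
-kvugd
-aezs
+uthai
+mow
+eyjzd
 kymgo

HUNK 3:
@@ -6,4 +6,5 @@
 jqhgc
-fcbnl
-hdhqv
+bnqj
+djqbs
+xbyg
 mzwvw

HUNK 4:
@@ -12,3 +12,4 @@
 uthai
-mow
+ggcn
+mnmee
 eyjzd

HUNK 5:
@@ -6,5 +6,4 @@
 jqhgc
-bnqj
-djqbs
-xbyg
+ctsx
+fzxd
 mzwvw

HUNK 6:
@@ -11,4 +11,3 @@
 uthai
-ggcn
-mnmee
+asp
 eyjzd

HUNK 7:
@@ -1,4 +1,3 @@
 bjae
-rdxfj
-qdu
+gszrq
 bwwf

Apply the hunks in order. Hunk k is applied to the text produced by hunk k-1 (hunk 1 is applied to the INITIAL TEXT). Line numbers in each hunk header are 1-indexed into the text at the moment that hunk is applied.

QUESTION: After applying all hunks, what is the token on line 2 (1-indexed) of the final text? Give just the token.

Hunk 1: at line 11 remove [znqu,kjvc] add [aezs] -> 13 lines: bjae rdxfj qdu bwwf tsf jqhgc fcbnl hdhqv mzwvw lbsn kvugd aezs kymgo
Hunk 2: at line 10 remove [kvugd,aezs] add [uthai,mow,eyjzd] -> 14 lines: bjae rdxfj qdu bwwf tsf jqhgc fcbnl hdhqv mzwvw lbsn uthai mow eyjzd kymgo
Hunk 3: at line 6 remove [fcbnl,hdhqv] add [bnqj,djqbs,xbyg] -> 15 lines: bjae rdxfj qdu bwwf tsf jqhgc bnqj djqbs xbyg mzwvw lbsn uthai mow eyjzd kymgo
Hunk 4: at line 12 remove [mow] add [ggcn,mnmee] -> 16 lines: bjae rdxfj qdu bwwf tsf jqhgc bnqj djqbs xbyg mzwvw lbsn uthai ggcn mnmee eyjzd kymgo
Hunk 5: at line 6 remove [bnqj,djqbs,xbyg] add [ctsx,fzxd] -> 15 lines: bjae rdxfj qdu bwwf tsf jqhgc ctsx fzxd mzwvw lbsn uthai ggcn mnmee eyjzd kymgo
Hunk 6: at line 11 remove [ggcn,mnmee] add [asp] -> 14 lines: bjae rdxfj qdu bwwf tsf jqhgc ctsx fzxd mzwvw lbsn uthai asp eyjzd kymgo
Hunk 7: at line 1 remove [rdxfj,qdu] add [gszrq] -> 13 lines: bjae gszrq bwwf tsf jqhgc ctsx fzxd mzwvw lbsn uthai asp eyjzd kymgo
Final line 2: gszrq

Answer: gszrq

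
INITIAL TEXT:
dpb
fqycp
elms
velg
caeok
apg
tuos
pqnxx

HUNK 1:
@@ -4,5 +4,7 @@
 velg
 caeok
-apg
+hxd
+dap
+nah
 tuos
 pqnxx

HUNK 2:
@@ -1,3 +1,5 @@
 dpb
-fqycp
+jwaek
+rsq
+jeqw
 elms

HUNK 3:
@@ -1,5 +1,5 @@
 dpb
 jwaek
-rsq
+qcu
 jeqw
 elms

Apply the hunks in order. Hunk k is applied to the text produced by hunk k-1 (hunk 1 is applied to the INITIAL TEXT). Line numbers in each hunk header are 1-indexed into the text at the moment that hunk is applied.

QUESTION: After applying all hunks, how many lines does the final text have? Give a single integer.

Answer: 12

Derivation:
Hunk 1: at line 4 remove [apg] add [hxd,dap,nah] -> 10 lines: dpb fqycp elms velg caeok hxd dap nah tuos pqnxx
Hunk 2: at line 1 remove [fqycp] add [jwaek,rsq,jeqw] -> 12 lines: dpb jwaek rsq jeqw elms velg caeok hxd dap nah tuos pqnxx
Hunk 3: at line 1 remove [rsq] add [qcu] -> 12 lines: dpb jwaek qcu jeqw elms velg caeok hxd dap nah tuos pqnxx
Final line count: 12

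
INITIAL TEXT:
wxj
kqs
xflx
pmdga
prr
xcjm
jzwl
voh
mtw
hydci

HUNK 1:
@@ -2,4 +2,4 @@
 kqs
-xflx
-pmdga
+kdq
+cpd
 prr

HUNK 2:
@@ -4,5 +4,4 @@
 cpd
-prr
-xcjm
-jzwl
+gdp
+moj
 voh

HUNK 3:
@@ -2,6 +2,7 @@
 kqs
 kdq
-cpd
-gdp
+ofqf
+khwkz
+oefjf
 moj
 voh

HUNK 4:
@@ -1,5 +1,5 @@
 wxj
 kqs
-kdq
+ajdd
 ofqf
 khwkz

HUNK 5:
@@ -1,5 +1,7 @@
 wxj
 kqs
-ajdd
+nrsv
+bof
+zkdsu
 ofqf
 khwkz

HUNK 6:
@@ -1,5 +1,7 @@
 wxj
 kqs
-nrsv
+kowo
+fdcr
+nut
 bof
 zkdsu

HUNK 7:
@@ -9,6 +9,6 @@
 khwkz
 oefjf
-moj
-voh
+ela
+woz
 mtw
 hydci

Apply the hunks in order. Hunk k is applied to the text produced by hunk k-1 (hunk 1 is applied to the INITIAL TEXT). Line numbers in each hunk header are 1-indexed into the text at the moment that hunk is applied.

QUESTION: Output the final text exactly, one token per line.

Hunk 1: at line 2 remove [xflx,pmdga] add [kdq,cpd] -> 10 lines: wxj kqs kdq cpd prr xcjm jzwl voh mtw hydci
Hunk 2: at line 4 remove [prr,xcjm,jzwl] add [gdp,moj] -> 9 lines: wxj kqs kdq cpd gdp moj voh mtw hydci
Hunk 3: at line 2 remove [cpd,gdp] add [ofqf,khwkz,oefjf] -> 10 lines: wxj kqs kdq ofqf khwkz oefjf moj voh mtw hydci
Hunk 4: at line 1 remove [kdq] add [ajdd] -> 10 lines: wxj kqs ajdd ofqf khwkz oefjf moj voh mtw hydci
Hunk 5: at line 1 remove [ajdd] add [nrsv,bof,zkdsu] -> 12 lines: wxj kqs nrsv bof zkdsu ofqf khwkz oefjf moj voh mtw hydci
Hunk 6: at line 1 remove [nrsv] add [kowo,fdcr,nut] -> 14 lines: wxj kqs kowo fdcr nut bof zkdsu ofqf khwkz oefjf moj voh mtw hydci
Hunk 7: at line 9 remove [moj,voh] add [ela,woz] -> 14 lines: wxj kqs kowo fdcr nut bof zkdsu ofqf khwkz oefjf ela woz mtw hydci

Answer: wxj
kqs
kowo
fdcr
nut
bof
zkdsu
ofqf
khwkz
oefjf
ela
woz
mtw
hydci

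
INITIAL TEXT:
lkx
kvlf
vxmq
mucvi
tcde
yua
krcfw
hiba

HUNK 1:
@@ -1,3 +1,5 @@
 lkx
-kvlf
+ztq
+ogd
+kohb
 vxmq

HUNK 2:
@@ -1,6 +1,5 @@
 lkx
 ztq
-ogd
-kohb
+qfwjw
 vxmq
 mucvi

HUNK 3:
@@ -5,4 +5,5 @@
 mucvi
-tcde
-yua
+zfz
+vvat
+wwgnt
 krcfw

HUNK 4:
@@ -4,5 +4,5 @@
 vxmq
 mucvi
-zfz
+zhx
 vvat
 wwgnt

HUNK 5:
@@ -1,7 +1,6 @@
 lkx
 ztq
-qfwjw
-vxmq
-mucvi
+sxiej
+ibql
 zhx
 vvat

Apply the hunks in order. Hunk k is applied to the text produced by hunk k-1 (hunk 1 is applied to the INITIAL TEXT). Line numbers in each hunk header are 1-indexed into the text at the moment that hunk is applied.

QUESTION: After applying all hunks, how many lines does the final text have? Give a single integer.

Answer: 9

Derivation:
Hunk 1: at line 1 remove [kvlf] add [ztq,ogd,kohb] -> 10 lines: lkx ztq ogd kohb vxmq mucvi tcde yua krcfw hiba
Hunk 2: at line 1 remove [ogd,kohb] add [qfwjw] -> 9 lines: lkx ztq qfwjw vxmq mucvi tcde yua krcfw hiba
Hunk 3: at line 5 remove [tcde,yua] add [zfz,vvat,wwgnt] -> 10 lines: lkx ztq qfwjw vxmq mucvi zfz vvat wwgnt krcfw hiba
Hunk 4: at line 4 remove [zfz] add [zhx] -> 10 lines: lkx ztq qfwjw vxmq mucvi zhx vvat wwgnt krcfw hiba
Hunk 5: at line 1 remove [qfwjw,vxmq,mucvi] add [sxiej,ibql] -> 9 lines: lkx ztq sxiej ibql zhx vvat wwgnt krcfw hiba
Final line count: 9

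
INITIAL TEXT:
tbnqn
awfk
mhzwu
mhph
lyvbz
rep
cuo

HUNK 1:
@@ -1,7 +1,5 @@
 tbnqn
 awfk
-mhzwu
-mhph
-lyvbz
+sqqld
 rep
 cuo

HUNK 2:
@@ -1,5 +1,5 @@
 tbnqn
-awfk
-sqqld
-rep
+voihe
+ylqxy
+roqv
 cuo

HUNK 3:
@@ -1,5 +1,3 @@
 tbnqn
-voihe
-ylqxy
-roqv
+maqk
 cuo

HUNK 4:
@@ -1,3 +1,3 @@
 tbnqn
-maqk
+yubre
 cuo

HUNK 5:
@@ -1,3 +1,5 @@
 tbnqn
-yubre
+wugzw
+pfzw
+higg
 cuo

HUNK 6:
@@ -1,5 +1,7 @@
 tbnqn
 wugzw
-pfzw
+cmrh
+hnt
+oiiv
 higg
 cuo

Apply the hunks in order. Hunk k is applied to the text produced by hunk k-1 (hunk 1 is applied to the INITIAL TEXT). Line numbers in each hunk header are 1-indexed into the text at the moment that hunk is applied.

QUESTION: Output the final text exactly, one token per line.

Hunk 1: at line 1 remove [mhzwu,mhph,lyvbz] add [sqqld] -> 5 lines: tbnqn awfk sqqld rep cuo
Hunk 2: at line 1 remove [awfk,sqqld,rep] add [voihe,ylqxy,roqv] -> 5 lines: tbnqn voihe ylqxy roqv cuo
Hunk 3: at line 1 remove [voihe,ylqxy,roqv] add [maqk] -> 3 lines: tbnqn maqk cuo
Hunk 4: at line 1 remove [maqk] add [yubre] -> 3 lines: tbnqn yubre cuo
Hunk 5: at line 1 remove [yubre] add [wugzw,pfzw,higg] -> 5 lines: tbnqn wugzw pfzw higg cuo
Hunk 6: at line 1 remove [pfzw] add [cmrh,hnt,oiiv] -> 7 lines: tbnqn wugzw cmrh hnt oiiv higg cuo

Answer: tbnqn
wugzw
cmrh
hnt
oiiv
higg
cuo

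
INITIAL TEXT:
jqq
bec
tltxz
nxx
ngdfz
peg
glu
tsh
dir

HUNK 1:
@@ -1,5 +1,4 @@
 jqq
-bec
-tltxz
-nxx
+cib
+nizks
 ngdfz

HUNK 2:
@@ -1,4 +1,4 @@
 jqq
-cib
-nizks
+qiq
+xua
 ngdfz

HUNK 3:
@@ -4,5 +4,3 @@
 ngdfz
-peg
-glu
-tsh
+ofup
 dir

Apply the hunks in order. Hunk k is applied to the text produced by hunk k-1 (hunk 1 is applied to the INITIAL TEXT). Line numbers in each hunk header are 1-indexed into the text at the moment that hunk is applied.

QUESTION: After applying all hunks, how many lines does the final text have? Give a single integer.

Hunk 1: at line 1 remove [bec,tltxz,nxx] add [cib,nizks] -> 8 lines: jqq cib nizks ngdfz peg glu tsh dir
Hunk 2: at line 1 remove [cib,nizks] add [qiq,xua] -> 8 lines: jqq qiq xua ngdfz peg glu tsh dir
Hunk 3: at line 4 remove [peg,glu,tsh] add [ofup] -> 6 lines: jqq qiq xua ngdfz ofup dir
Final line count: 6

Answer: 6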